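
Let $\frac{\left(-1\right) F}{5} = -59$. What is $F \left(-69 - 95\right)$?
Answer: $-48380$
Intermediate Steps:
$F = 295$ ($F = \left(-5\right) \left(-59\right) = 295$)
$F \left(-69 - 95\right) = 295 \left(-69 - 95\right) = 295 \left(-164\right) = -48380$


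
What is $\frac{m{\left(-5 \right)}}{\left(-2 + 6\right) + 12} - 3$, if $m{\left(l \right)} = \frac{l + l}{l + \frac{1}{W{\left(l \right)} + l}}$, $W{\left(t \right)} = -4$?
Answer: $- \frac{1059}{368} \approx -2.8777$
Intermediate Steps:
$m{\left(l \right)} = \frac{2 l}{l + \frac{1}{-4 + l}}$ ($m{\left(l \right)} = \frac{l + l}{l + \frac{1}{-4 + l}} = \frac{2 l}{l + \frac{1}{-4 + l}}$)
$\frac{m{\left(-5 \right)}}{\left(-2 + 6\right) + 12} - 3 = \frac{2 \left(-5\right) \frac{1}{1 + \left(-5\right)^{2} - -20} \left(-4 - 5\right)}{\left(-2 + 6\right) + 12} - 3 = \frac{2 \left(-5\right) \frac{1}{1 + 25 + 20} \left(-9\right)}{4 + 12} - 3 = \frac{2 \left(-5\right) \frac{1}{46} \left(-9\right)}{16} - 3 = \frac{1}{16} \cdot \frac{45}{23} - 3 = \frac{45}{368} - 3 = - \frac{1059}{368}$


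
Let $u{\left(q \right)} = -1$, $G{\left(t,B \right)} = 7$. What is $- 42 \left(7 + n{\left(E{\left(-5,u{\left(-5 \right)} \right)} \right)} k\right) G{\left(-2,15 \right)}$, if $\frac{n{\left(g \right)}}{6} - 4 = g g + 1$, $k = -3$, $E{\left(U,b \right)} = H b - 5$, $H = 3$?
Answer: $363090$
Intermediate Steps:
$E{\left(U,b \right)} = -5 + 3 b$ ($E{\left(U,b \right)} = 3 b - 5 = -5 + 3 b$)
$n{\left(g \right)} = 30 + 6 g^{2}$ ($n{\left(g \right)} = 24 + 6 \left(g g + 1\right) = 24 + 6 \left(g^{2} + 1\right) = 24 + 6 \left(1 + g^{2}\right) = 24 + \left(6 + 6 g^{2}\right) = 30 + 6 g^{2}$)
$- 42 \left(7 + n{\left(E{\left(-5,u{\left(-5 \right)} \right)} \right)} k\right) G{\left(-2,15 \right)} = - 42 \left(7 + \left(30 + 6 \left(-5 + 3 \left(-1\right)\right)^{2}\right) \left(-3\right)\right) 7 = - 42 \left(7 + \left(30 + 6 \left(-5 - 3\right)^{2}\right) \left(-3\right)\right) 7 = - 42 \left(7 + \left(30 + 6 \left(-8\right)^{2}\right) \left(-3\right)\right) 7 = - 42 \left(7 + \left(30 + 6 \cdot 64\right) \left(-3\right)\right) 7 = - 42 \left(7 + \left(30 + 384\right) \left(-3\right)\right) 7 = - 42 \left(7 + 414 \left(-3\right)\right) 7 = - 42 \left(7 - 1242\right) 7 = \left(-42\right) \left(-1235\right) 7 = 51870 \cdot 7 = 363090$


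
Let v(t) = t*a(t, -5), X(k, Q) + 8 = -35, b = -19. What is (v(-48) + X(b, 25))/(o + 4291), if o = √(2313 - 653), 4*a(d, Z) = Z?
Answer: 72947/18411021 - 34*√415/18411021 ≈ 0.0039245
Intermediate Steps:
a(d, Z) = Z/4
X(k, Q) = -43 (X(k, Q) = -8 - 35 = -43)
o = 2*√415 (o = √1660 = 2*√415 ≈ 40.743)
v(t) = -5*t/4 (v(t) = t*((¼)*(-5)) = t*(-5/4) = -5*t/4)
(v(-48) + X(b, 25))/(o + 4291) = (-5/4*(-48) - 43)/(2*√415 + 4291) = (60 - 43)/(4291 + 2*√415) = 17/(4291 + 2*√415)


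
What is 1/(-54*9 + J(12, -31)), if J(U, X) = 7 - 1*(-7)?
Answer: -1/472 ≈ -0.0021186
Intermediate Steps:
J(U, X) = 14 (J(U, X) = 7 + 7 = 14)
1/(-54*9 + J(12, -31)) = 1/(-54*9 + 14) = 1/(-486 + 14) = 1/(-472) = -1/472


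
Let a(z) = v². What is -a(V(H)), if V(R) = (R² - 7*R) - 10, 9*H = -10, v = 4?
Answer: -16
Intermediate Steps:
H = -10/9 (H = (⅑)*(-10) = -10/9 ≈ -1.1111)
V(R) = -10 + R² - 7*R
a(z) = 16 (a(z) = 4² = 16)
-a(V(H)) = -1*16 = -16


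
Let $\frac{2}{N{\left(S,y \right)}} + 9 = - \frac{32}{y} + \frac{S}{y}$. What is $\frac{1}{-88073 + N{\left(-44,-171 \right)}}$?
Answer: $- \frac{77}{6781639} \approx -1.1354 \cdot 10^{-5}$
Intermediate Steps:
$N{\left(S,y \right)} = \frac{2}{-9 - \frac{32}{y} + \frac{S}{y}}$ ($N{\left(S,y \right)} = \frac{2}{-9 + \left(- \frac{32}{y} + \frac{S}{y}\right)} = \frac{2}{-9 - \frac{32}{y} + \frac{S}{y}}$)
$\frac{1}{-88073 + N{\left(-44,-171 \right)}} = \frac{1}{-88073 - - \frac{342}{32 - -44 + 9 \left(-171\right)}} = \frac{1}{-88073 - - \frac{342}{32 + 44 - 1539}} = \frac{1}{-88073 - - \frac{342}{-1463}} = \frac{1}{-88073 - \left(-342\right) \left(- \frac{1}{1463}\right)} = \frac{1}{-88073 - \frac{18}{77}} = \frac{1}{- \frac{6781639}{77}} = - \frac{77}{6781639}$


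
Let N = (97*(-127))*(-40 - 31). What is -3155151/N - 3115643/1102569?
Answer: -6203865717226/964360873281 ≈ -6.4331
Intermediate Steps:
N = 874649 (N = -12319*(-71) = 874649)
-3155151/N - 3115643/1102569 = -3155151/874649 - 3115643/1102569 = -6203865717226/964360873281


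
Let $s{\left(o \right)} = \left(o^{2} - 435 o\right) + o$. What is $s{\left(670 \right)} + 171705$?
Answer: $329825$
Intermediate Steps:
$s{\left(o \right)} = o^{2} - 434 o$
$s{\left(670 \right)} + 171705 = 670 \left(-434 + 670\right) + 171705 = 670 \cdot 236 + 171705 = 158120 + 171705 = 329825$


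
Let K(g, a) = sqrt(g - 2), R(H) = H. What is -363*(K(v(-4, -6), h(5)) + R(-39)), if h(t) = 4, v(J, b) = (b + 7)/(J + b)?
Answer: 14157 - 363*I*sqrt(210)/10 ≈ 14157.0 - 526.04*I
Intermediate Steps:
v(J, b) = (7 + b)/(J + b)
K(g, a) = sqrt(-2 + g)
-363*(K(v(-4, -6), h(5)) + R(-39)) = -363*(sqrt(-2 + (7 - 6)/(-4 - 6)) - 39) = -363*(sqrt(-2 + 1/(-10)) - 39) = -363*(sqrt(-2 - 1/10*1) - 39) = -363*(sqrt(-2 - 1/10) - 39) = -363*(sqrt(-21/10) - 39) = -363*(I*sqrt(210)/10 - 39) = -363*(-39 + I*sqrt(210)/10) = 14157 - 363*I*sqrt(210)/10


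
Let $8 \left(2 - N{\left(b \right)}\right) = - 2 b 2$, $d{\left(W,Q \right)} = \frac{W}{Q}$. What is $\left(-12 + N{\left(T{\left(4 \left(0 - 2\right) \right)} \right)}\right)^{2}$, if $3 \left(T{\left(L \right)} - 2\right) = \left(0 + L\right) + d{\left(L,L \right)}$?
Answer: $\frac{3721}{36} \approx 103.36$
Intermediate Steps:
$T{\left(L \right)} = \frac{7}{3} + \frac{L}{3}$ ($T{\left(L \right)} = 2 + \frac{\left(0 + L\right) + \frac{L}{L}}{3} = 2 + \frac{L + 1}{3} = 2 + \frac{1 + L}{3} = 2 + \left(\frac{1}{3} + \frac{L}{3}\right) = \frac{7}{3} + \frac{L}{3}$)
$N{\left(b \right)} = 2 + \frac{b}{2}$ ($N{\left(b \right)} = 2 - \frac{- 2 b 2}{8} = 2 - \frac{\left(-4\right) b}{8} = 2 + \frac{b}{2}$)
$\left(-12 + N{\left(T{\left(4 \left(0 - 2\right) \right)} \right)}\right)^{2} = \left(-12 + \left(2 + \frac{\frac{7}{3} + \frac{4 \left(0 - 2\right)}{3}}{2}\right)\right)^{2} = \left(-12 + \left(2 + \frac{\frac{7}{3} + \frac{4 \left(-2\right)}{3}}{2}\right)\right)^{2} = \left(-12 + \left(2 + \frac{\frac{7}{3} + \frac{1}{3} \left(-8\right)}{2}\right)\right)^{2} = \left(-12 + \left(2 + \frac{\frac{7}{3} - \frac{8}{3}}{2}\right)\right)^{2} = \left(-12 + \left(2 + \frac{1}{2} \left(- \frac{1}{3}\right)\right)\right)^{2} = \left(-12 + \left(2 - \frac{1}{6}\right)\right)^{2} = \left(-12 + \frac{11}{6}\right)^{2} = \left(- \frac{61}{6}\right)^{2} = \frac{3721}{36}$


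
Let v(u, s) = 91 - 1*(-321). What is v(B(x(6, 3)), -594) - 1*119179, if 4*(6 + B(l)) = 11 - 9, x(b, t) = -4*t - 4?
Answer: -118767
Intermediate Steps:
x(b, t) = -4 - 4*t
B(l) = -11/2 (B(l) = -6 + (11 - 9)/4 = -6 + (¼)*2 = -6 + ½ = -11/2)
v(u, s) = 412 (v(u, s) = 91 + 321 = 412)
v(B(x(6, 3)), -594) - 1*119179 = 412 - 1*119179 = 412 - 119179 = -118767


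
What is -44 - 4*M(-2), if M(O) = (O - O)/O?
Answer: -44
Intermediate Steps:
M(O) = 0 (M(O) = 0/O = 0)
-44 - 4*M(-2) = -44 - 4*0 = -44 + 0 = -44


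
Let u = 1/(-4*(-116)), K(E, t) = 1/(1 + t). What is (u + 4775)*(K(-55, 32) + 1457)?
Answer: 1836733229/264 ≈ 6.9573e+6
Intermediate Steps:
u = 1/464 ≈ 0.0021552
(u + 4775)*(K(-55, 32) + 1457) = (1/464 + 4775)*(1/(1 + 32) + 1457) = 2215601*(1/33 + 1457)/464 = (2215601/464)*(48082/33) = 1836733229/264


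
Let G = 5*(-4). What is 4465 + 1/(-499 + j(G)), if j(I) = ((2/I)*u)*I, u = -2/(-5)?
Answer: 11122310/2491 ≈ 4465.0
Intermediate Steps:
u = ⅖ (u = -2*(-⅕) = ⅖ ≈ 0.40000)
G = -20
j(I) = ⅘ (j(I) = ((2/I)*(⅖))*I = (4/(5*I))*I = ⅘)
4465 + 1/(-499 + j(G)) = 4465 + 1/(-499 + ⅘) = 4465 + 1/(-2491/5) = 4465 - 5/2491 = 11122310/2491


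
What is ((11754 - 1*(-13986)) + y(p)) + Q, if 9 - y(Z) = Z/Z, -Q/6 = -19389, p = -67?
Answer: 142082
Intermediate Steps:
Q = 116334 (Q = -6*(-19389) = 116334)
y(Z) = 8 (y(Z) = 9 - Z/Z = 9 - 1*1 = 9 - 1 = 8)
((11754 - 1*(-13986)) + y(p)) + Q = ((11754 - 1*(-13986)) + 8) + 116334 = ((11754 + 13986) + 8) + 116334 = (25740 + 8) + 116334 = 25748 + 116334 = 142082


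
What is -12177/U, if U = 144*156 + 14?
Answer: -12177/22478 ≈ -0.54173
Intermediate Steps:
U = 22478 (U = 22464 + 14 = 22478)
-12177/U = -12177/22478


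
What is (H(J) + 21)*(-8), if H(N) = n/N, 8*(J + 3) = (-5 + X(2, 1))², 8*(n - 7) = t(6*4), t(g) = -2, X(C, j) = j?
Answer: -114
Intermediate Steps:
n = 27/4 (n = 7 + (⅛)*(-2) = 7 - ¼ = 27/4 ≈ 6.7500)
J = -1 (J = -3 + (-5 + 1)²/8 = -3 + (⅛)*(-4)² = -3 + (⅛)*16 = -3 + 2 = -1)
H(N) = 27/(4*N)
(H(J) + 21)*(-8) = ((27/4)/(-1) + 21)*(-8) = ((27/4)*(-1) + 21)*(-8) = (-27/4 + 21)*(-8) = (57/4)*(-8) = -114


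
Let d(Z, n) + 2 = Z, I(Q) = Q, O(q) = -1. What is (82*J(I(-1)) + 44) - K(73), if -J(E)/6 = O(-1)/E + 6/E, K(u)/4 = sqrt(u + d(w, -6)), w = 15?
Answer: 2504 - 4*sqrt(86) ≈ 2466.9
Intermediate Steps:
d(Z, n) = -2 + Z
K(u) = 4*sqrt(13 + u) (K(u) = 4*sqrt(u + (-2 + 15)) = 4*sqrt(u + 13) = 4*sqrt(13 + u))
J(E) = -30/E (J(E) = -6*(-1/E + 6/E) = -30/E)
(82*J(I(-1)) + 44) - K(73) = (82*(-30/(-1)) + 44) - 4*sqrt(13 + 73) = (82*(-30*(-1)) + 44) - 4*sqrt(86) = (82*30 + 44) - 4*sqrt(86) = (2460 + 44) - 4*sqrt(86) = 2504 - 4*sqrt(86)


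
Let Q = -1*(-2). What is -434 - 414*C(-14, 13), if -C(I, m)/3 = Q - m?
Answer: -14096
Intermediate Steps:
Q = 2
C(I, m) = -6 + 3*m (C(I, m) = -3*(2 - m) = -6 + 3*m)
-434 - 414*C(-14, 13) = -434 - 414*(-6 + 3*13) = -434 - 414*(-6 + 39) = -434 - 414*33 = -434 - 13662 = -14096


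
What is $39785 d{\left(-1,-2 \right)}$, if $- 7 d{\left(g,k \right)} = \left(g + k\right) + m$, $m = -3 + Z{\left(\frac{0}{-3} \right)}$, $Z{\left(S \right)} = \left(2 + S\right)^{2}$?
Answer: $\frac{79570}{7} \approx 11367.0$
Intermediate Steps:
$m = 1$ ($m = -3 + \left(2 + \frac{0}{-3}\right)^{2} = -3 + \left(2 + 0 \left(- \frac{1}{3}\right)\right)^{2} = -3 + \left(2 + 0\right)^{2} = -3 + 2^{2} = -3 + 4 = 1$)
$d{\left(g,k \right)} = - \frac{1}{7} - \frac{g}{7} - \frac{k}{7}$ ($d{\left(g,k \right)} = - \frac{\left(g + k\right) + 1}{7} = - \frac{1 + g + k}{7} = - \frac{1}{7} - \frac{g}{7} - \frac{k}{7}$)
$39785 d{\left(-1,-2 \right)} = 39785 \left(- \frac{1}{7} - - \frac{1}{7} - - \frac{2}{7}\right) = 39785 \left(- \frac{1}{7} + \frac{1}{7} + \frac{2}{7}\right) = 39785 \cdot \frac{2}{7} = \frac{79570}{7}$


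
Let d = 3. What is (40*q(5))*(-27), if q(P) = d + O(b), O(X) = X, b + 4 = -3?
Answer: 4320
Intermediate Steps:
b = -7 (b = -4 - 3 = -7)
q(P) = -4 (q(P) = 3 - 7 = -4)
(40*q(5))*(-27) = (40*(-4))*(-27) = -160*(-27) = 4320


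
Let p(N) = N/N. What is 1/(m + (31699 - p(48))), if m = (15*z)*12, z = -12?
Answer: 1/29538 ≈ 3.3855e-5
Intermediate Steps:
p(N) = 1
m = -2160 (m = (15*(-12))*12 = -180*12 = -2160)
1/(m + (31699 - p(48))) = 1/(-2160 + (31699 - 1*1)) = 1/(-2160 + (31699 - 1)) = 1/(-2160 + 31698) = 1/29538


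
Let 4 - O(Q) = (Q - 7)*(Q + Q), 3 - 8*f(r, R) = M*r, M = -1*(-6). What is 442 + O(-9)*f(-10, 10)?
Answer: -3589/2 ≈ -1794.5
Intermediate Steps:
M = 6
f(r, R) = 3/8 - 3*r/4
O(Q) = 4 - 2*Q*(-7 + Q) (O(Q) = 4 - (Q - 7)*(Q + Q) = 4 - (-7 + Q)*2*Q = 4 - 2*Q*(-7 + Q))
442 + O(-9)*f(-10, 10) = 442 + (4 - 2*(-9)² + 14*(-9))*(3/8 - ¾*(-10)) = 442 + (4 - 2*81 - 126)*(3/8 + 15/2) = 442 + (4 - 162 - 126)*(63/8) = 442 - 284*63/8 = 442 - 4473/2 = -3589/2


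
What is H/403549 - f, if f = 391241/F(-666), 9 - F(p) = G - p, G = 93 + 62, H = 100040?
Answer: 157966146789/327681788 ≈ 482.07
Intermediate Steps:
G = 155
F(p) = -146 + p (F(p) = 9 - (155 - p) = 9 + (-155 + p) = -146 + p)
f = -391241/812 (f = 391241/(-146 - 666) = 391241/(-812) = 391241*(-1/812) = -391241/812 ≈ -481.82)
H/403549 - f = 100040/403549 - 1*(-391241/812) = 100040*(1/403549) + 391241/812 = 100040/403549 + 391241/812 = 157966146789/327681788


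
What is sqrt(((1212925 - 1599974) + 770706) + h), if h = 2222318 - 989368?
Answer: 3*sqrt(179623) ≈ 1271.5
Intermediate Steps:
h = 1232950
sqrt(((1212925 - 1599974) + 770706) + h) = sqrt(((1212925 - 1599974) + 770706) + 1232950) = sqrt((-387049 + 770706) + 1232950) = sqrt(383657 + 1232950) = sqrt(1616607) = 3*sqrt(179623)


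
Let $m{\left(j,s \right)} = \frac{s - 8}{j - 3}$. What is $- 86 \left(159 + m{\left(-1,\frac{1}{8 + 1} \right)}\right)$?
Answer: $- \frac{249185}{18} \approx -13844.0$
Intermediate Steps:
$m{\left(j,s \right)} = \frac{-8 + s}{-3 + j}$
$- 86 \left(159 + m{\left(-1,\frac{1}{8 + 1} \right)}\right) = - 86 \left(159 + \frac{-8 + \frac{1}{8 + 1}}{-3 - 1}\right) = - 86 \left(159 + \frac{-8 + \frac{1}{9}}{-4}\right) = - 86 \left(159 - \frac{-8 + \frac{1}{9}}{4}\right) = - 86 \left(159 - - \frac{71}{36}\right) = - 86 \left(159 + \frac{71}{36}\right) = \left(-86\right) \frac{5795}{36} = - \frac{249185}{18}$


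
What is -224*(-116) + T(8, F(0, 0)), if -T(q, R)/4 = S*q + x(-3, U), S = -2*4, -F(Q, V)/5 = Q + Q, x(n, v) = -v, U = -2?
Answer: 26232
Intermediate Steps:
F(Q, V) = -10*Q (F(Q, V) = -5*(Q + Q) = -10*Q)
S = -8
T(q, R) = -8 + 32*q (T(q, R) = -4*(-8*q - 1*(-2)) = -4*(-8*q + 2) = -4*(2 - 8*q) = -8 + 32*q)
-224*(-116) + T(8, F(0, 0)) = -224*(-116) + (-8 + 32*8) = 25984 + (-8 + 256) = 25984 + 248 = 26232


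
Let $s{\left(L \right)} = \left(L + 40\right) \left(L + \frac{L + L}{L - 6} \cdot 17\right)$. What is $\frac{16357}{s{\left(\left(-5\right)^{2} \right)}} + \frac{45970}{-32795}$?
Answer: $\frac{1246592447}{564893875} \approx 2.2068$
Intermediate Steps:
$s{\left(L \right)} = \left(40 + L\right) \left(L + \frac{34 L}{-6 + L}\right)$ ($s{\left(L \right)} = \left(40 + L\right) \left(L + \frac{2 L}{-6 + L} 17\right) = \left(40 + L\right) \left(L + \frac{34 L}{-6 + L}\right)$)
$\frac{16357}{s{\left(\left(-5\right)^{2} \right)}} + \frac{45970}{-32795} = \frac{16357}{\left(-5\right)^{2} \frac{1}{-6 + \left(-5\right)^{2}} \left(1120 + \left(\left(-5\right)^{2}\right)^{2} + 68 \left(-5\right)^{2}\right)} + \frac{45970}{-32795} = \frac{16357}{25 \frac{1}{-6 + 25} \left(1120 + 25^{2} + 68 \cdot 25\right)} + 45970 \left(- \frac{1}{32795}\right) = \frac{16357}{25 \cdot \frac{1}{19} \left(1120 + 625 + 1700\right)} - \frac{9194}{6559} = \frac{16357}{25 \cdot \frac{1}{19} \cdot 3445} - \frac{9194}{6559} = \frac{16357}{\frac{86125}{19}} - \frac{9194}{6559} = 16357 \cdot \frac{19}{86125} - \frac{9194}{6559} = \frac{310783}{86125} - \frac{9194}{6559} = \frac{1246592447}{564893875}$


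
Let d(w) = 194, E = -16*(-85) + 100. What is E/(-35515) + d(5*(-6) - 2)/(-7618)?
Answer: -1801219/27055327 ≈ -0.066575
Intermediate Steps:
E = 1460 (E = 1360 + 100 = 1460)
E/(-35515) + d(5*(-6) - 2)/(-7618) = 1460/(-35515) + 194/(-7618) = 1460*(-1/35515) + 194*(-1/7618) = -292/7103 - 97/3809 = -1801219/27055327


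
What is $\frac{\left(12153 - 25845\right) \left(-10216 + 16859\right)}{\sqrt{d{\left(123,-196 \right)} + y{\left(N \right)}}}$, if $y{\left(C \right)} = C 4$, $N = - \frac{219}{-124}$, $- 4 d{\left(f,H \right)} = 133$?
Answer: $\frac{181911912 i \sqrt{100657}}{3247} \approx 1.7775 \cdot 10^{7} i$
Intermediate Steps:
$d{\left(f,H \right)} = - \frac{133}{4}$ ($d{\left(f,H \right)} = \left(- \frac{1}{4}\right) 133 = - \frac{133}{4}$)
$N = \frac{219}{124}$ ($N = \left(-219\right) \left(- \frac{1}{124}\right) = \frac{219}{124} \approx 1.7661$)
$y{\left(C \right)} = 4 C$
$\frac{\left(12153 - 25845\right) \left(-10216 + 16859\right)}{\sqrt{d{\left(123,-196 \right)} + y{\left(N \right)}}} = \frac{\left(12153 - 25845\right) \left(-10216 + 16859\right)}{\sqrt{- \frac{133}{4} + 4 \cdot \frac{219}{124}}} = \frac{\left(-13692\right) 6643}{\sqrt{- \frac{133}{4} + \frac{219}{31}}} = - \frac{90955956}{\sqrt{- \frac{3247}{124}}} = - \frac{90955956}{\frac{1}{62} i \sqrt{100657}} = - 90955956 \left(- \frac{2 i \sqrt{100657}}{3247}\right) = \frac{181911912 i \sqrt{100657}}{3247}$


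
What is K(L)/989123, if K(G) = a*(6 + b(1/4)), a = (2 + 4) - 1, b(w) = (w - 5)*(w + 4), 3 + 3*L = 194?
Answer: -1135/15825968 ≈ -7.1718e-5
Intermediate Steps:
L = 191/3 (L = -1 + (1/3)*194 = -1 + 194/3 = 191/3 ≈ 63.667)
b(w) = (-5 + w)*(4 + w)
a = 5 (a = 6 - 1 = 5)
K(G) = -1135/16 (K(G) = 5*(6 + (-20 + (1/4)**2 - 1/4)) = 5*(6 + (-20 + (1/4)**2 - 1*1/4)) = 5*(6 + (-20 + 1/16 - 1/4)) = 5*(6 - 323/16) = 5*(-227/16) = -1135/16)
K(L)/989123 = -1135/16/989123 = -1135/16*1/989123 = -1135/15825968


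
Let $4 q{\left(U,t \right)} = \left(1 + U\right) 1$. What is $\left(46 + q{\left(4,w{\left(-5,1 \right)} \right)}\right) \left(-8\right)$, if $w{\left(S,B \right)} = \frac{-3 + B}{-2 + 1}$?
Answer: $-378$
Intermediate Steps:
$w{\left(S,B \right)} = 3 - B$ ($w{\left(S,B \right)} = \frac{-3 + B}{-1} = \left(-3 + B\right) \left(-1\right) = 3 - B$)
$q{\left(U,t \right)} = \frac{1}{4} + \frac{U}{4}$ ($q{\left(U,t \right)} = \frac{\left(1 + U\right) 1}{4} = \frac{1 + U}{4} = \frac{1}{4} + \frac{U}{4}$)
$\left(46 + q{\left(4,w{\left(-5,1 \right)} \right)}\right) \left(-8\right) = \left(46 + \left(\frac{1}{4} + \frac{1}{4} \cdot 4\right)\right) \left(-8\right) = \left(46 + \left(\frac{1}{4} + 1\right)\right) \left(-8\right) = \left(46 + \frac{5}{4}\right) \left(-8\right) = \frac{189}{4} \left(-8\right) = -378$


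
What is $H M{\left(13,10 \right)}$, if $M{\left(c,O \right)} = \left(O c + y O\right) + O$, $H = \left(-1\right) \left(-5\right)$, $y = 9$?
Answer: $1150$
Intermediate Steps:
$H = 5$
$M{\left(c,O \right)} = 10 O + O c$ ($M{\left(c,O \right)} = \left(O c + 9 O\right) + O = \left(9 O + O c\right) + O = 10 O + O c$)
$H M{\left(13,10 \right)} = 5 \cdot 10 \left(10 + 13\right) = 5 \cdot 10 \cdot 23 = 5 \cdot 230 = 1150$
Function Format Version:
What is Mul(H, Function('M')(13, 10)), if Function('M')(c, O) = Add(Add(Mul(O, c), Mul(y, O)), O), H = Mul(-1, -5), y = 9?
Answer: 1150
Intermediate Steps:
H = 5
Function('M')(c, O) = Add(Mul(10, O), Mul(O, c)) (Function('M')(c, O) = Add(Add(Mul(O, c), Mul(9, O)), O) = Add(Add(Mul(9, O), Mul(O, c)), O) = Add(Mul(10, O), Mul(O, c)))
Mul(H, Function('M')(13, 10)) = Mul(5, Mul(10, Add(10, 13))) = Mul(5, Mul(10, 23)) = Mul(5, 230) = 1150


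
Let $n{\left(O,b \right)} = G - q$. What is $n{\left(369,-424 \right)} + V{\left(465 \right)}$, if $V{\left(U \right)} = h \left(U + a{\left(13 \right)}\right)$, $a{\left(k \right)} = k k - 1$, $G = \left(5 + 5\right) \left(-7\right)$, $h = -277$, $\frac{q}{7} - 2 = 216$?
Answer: $-176937$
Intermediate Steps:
$q = 1526$ ($q = 14 + 7 \cdot 216 = 14 + 1512 = 1526$)
$G = -70$ ($G = 10 \left(-7\right) = -70$)
$n{\left(O,b \right)} = -1596$ ($n{\left(O,b \right)} = -70 - 1526 = -1596$)
$a{\left(k \right)} = -1 + k^{2}$ ($a{\left(k \right)} = k^{2} - 1 = -1 + k^{2}$)
$V{\left(U \right)} = -46536 - 277 U$ ($V{\left(U \right)} = - 277 \left(U - \left(1 - 13^{2}\right)\right) = - 277 \left(U + \left(-1 + 169\right)\right) = - 277 \left(U + 168\right) = - 277 \left(168 + U\right) = -46536 - 277 U$)
$n{\left(369,-424 \right)} + V{\left(465 \right)} = -1596 - 175341 = -176937$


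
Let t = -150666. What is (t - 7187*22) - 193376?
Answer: -502156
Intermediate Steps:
(t - 7187*22) - 193376 = (-150666 - 7187*22) - 193376 = (-150666 - 158114) - 193376 = -308780 - 193376 = -502156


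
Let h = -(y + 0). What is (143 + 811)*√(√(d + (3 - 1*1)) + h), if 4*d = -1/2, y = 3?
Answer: 477*√(-12 + √30) ≈ 1218.2*I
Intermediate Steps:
d = -⅛ (d = (-1/2)/4 = (-1*½)/4 = (¼)*(-½) = -⅛ ≈ -0.12500)
h = -3 (h = -(3 + 0) = -1*3 = -3)
(143 + 811)*√(√(d + (3 - 1*1)) + h) = (143 + 811)*√(√(-⅛ + (3 - 1*1)) - 3) = 954*√(√(-⅛ + (3 - 1)) - 3) = 954*√(√(-⅛ + 2) - 3) = 954*√(√(15/8) - 3) = 954*√(√30/4 - 3) = 954*√(-3 + √30/4)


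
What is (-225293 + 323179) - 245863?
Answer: -147977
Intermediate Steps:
(-225293 + 323179) - 245863 = 97886 - 245863 = -147977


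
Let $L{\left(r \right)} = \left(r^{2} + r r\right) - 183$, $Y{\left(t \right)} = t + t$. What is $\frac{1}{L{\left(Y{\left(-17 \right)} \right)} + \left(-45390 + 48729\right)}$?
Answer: $\frac{1}{5468} \approx 0.00018288$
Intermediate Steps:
$Y{\left(t \right)} = 2 t$
$L{\left(r \right)} = -183 + 2 r^{2}$ ($L{\left(r \right)} = \left(r^{2} + r^{2}\right) - 183 = 2 r^{2} - 183 = -183 + 2 r^{2}$)
$\frac{1}{L{\left(Y{\left(-17 \right)} \right)} + \left(-45390 + 48729\right)} = \frac{1}{\left(-183 + 2 \left(2 \left(-17\right)\right)^{2}\right) + \left(-45390 + 48729\right)} = \frac{1}{\left(-183 + 2 \left(-34\right)^{2}\right) + 3339} = \frac{1}{\left(-183 + 2 \cdot 1156\right) + 3339} = \frac{1}{\left(-183 + 2312\right) + 3339} = \frac{1}{2129 + 3339} = \frac{1}{5468}$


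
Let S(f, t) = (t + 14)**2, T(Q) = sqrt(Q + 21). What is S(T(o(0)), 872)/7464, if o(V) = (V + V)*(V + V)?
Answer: 196249/1866 ≈ 105.17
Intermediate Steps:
o(V) = 4*V**2 (o(V) = (2*V)*(2*V) = 4*V**2)
T(Q) = sqrt(21 + Q)
S(f, t) = (14 + t)**2
S(T(o(0)), 872)/7464 = (14 + 872)**2/7464 = 886**2*(1/7464) = 784996*(1/7464) = 196249/1866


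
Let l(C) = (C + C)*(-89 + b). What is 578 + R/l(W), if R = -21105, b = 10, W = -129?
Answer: 3919897/6794 ≈ 576.96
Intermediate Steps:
l(C) = -158*C (l(C) = (C + C)*(-89 + 10) = (2*C)*(-79) = -158*C)
578 + R/l(W) = 578 - 21105/((-158*(-129))) = 578 - 21105/20382 = 578 - 21105*1/20382 = 578 - 7035/6794 = 3919897/6794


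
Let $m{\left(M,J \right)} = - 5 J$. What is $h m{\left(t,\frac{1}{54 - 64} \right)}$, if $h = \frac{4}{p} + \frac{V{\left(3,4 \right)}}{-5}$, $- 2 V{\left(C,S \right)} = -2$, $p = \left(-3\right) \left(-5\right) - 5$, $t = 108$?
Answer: $\frac{1}{10} \approx 0.1$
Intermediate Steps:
$p = 10$ ($p = 15 - 5 = 10$)
$V{\left(C,S \right)} = 1$ ($V{\left(C,S \right)} = \left(- \frac{1}{2}\right) \left(-2\right) = 1$)
$h = \frac{1}{5}$ ($h = \frac{4}{10} + 1 \frac{1}{-5} = 4 \cdot \frac{1}{10} + 1 \left(- \frac{1}{5}\right) = \frac{2}{5} - \frac{1}{5} = \frac{1}{5} \approx 0.2$)
$h m{\left(t,\frac{1}{54 - 64} \right)} = \frac{\left(-5\right) \frac{1}{54 - 64}}{5} = \frac{\left(-5\right) \frac{1}{-10}}{5} = \frac{\left(-5\right) \left(- \frac{1}{10}\right)}{5} = \frac{1}{5} \cdot \frac{1}{2} = \frac{1}{10}$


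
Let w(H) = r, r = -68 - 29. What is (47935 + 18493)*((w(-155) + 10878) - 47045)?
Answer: -2408944992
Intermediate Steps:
r = -97
w(H) = -97
(47935 + 18493)*((w(-155) + 10878) - 47045) = (47935 + 18493)*((-97 + 10878) - 47045) = 66428*(10781 - 47045) = 66428*(-36264) = -2408944992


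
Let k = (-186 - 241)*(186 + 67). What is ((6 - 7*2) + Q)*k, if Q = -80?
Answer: 9506728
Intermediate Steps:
k = -108031 (k = -427*253 = -108031)
((6 - 7*2) + Q)*k = ((6 - 7*2) - 80)*(-108031) = ((6 - 14) - 80)*(-108031) = (-8 - 80)*(-108031) = -88*(-108031) = 9506728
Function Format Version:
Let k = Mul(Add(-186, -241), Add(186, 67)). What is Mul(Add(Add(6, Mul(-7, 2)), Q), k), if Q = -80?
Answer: 9506728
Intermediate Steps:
k = -108031 (k = Mul(-427, 253) = -108031)
Mul(Add(Add(6, Mul(-7, 2)), Q), k) = Mul(Add(Add(6, Mul(-7, 2)), -80), -108031) = Mul(Add(Add(6, -14), -80), -108031) = Mul(Add(-8, -80), -108031) = Mul(-88, -108031) = 9506728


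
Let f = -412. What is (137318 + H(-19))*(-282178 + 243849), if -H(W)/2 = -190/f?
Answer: -542112305811/103 ≈ -5.2632e+9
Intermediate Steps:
H(W) = -95/103 (H(W) = -(-380)/(-412) = -(-380)*(-1)/412 = -2*95/206 = -95/103)
(137318 + H(-19))*(-282178 + 243849) = (137318 - 95/103)*(-282178 + 243849) = (14143659/103)*(-38329) = -542112305811/103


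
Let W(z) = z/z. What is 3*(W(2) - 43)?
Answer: -126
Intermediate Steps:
W(z) = 1
3*(W(2) - 43) = 3*(1 - 43) = 3*(-42) = -126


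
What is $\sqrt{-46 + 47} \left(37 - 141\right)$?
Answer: $-104$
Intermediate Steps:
$\sqrt{-46 + 47} \left(37 - 141\right) = \sqrt{1} \left(-104\right) = 1 \left(-104\right) = -104$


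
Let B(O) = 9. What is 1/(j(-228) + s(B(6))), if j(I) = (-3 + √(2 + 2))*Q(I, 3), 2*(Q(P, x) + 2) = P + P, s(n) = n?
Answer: 1/239 ≈ 0.0041841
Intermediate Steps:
Q(P, x) = -2 + P (Q(P, x) = -2 + (P + P)/2 = -2 + (2*P)/2 = -2 + P)
j(I) = 2 - I (j(I) = (-3 + √(2 + 2))*(-2 + I) = (-3 + √4)*(-2 + I) = (-3 + 2)*(-2 + I) = -(-2 + I) = 2 - I)
1/(j(-228) + s(B(6))) = 1/((2 - 1*(-228)) + 9) = 1/((2 + 228) + 9) = 1/(230 + 9) = 1/239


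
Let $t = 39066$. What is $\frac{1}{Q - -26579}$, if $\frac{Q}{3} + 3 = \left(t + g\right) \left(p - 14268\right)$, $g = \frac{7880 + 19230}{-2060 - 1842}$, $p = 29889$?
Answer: $\frac{1951}{3571209778163} \approx 5.4631 \cdot 10^{-10}$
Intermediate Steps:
$g = - \frac{13555}{1951}$ ($g = \frac{27110}{-3902} = 27110 \left(- \frac{1}{3902}\right) = - \frac{13555}{1951} \approx -6.9477$)
$Q = \frac{3571157922534}{1951}$ ($Q = -9 + 3 \left(39066 - \frac{13555}{1951}\right) \left(29889 - 14268\right) = -9 + 3 \cdot \frac{76204211}{1951} \cdot 15621 = -9 + 3 \cdot \frac{1190385980031}{1951} = -9 + \frac{3571157940093}{1951} = \frac{3571157922534}{1951} \approx 1.8304 \cdot 10^{9}$)
$\frac{1}{Q - -26579} = \frac{1}{\frac{3571157922534}{1951} - -26579} = \frac{1}{\frac{3571157922534}{1951} + \left(-22942 + 49521\right)} = \frac{1}{\frac{3571157922534}{1951} + 26579} = \frac{1}{\frac{3571209778163}{1951}} = \frac{1951}{3571209778163}$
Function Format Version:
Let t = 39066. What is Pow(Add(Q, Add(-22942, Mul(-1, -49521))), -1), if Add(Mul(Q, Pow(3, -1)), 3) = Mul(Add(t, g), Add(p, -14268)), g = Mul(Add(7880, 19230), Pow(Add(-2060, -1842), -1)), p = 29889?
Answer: Rational(1951, 3571209778163) ≈ 5.4631e-10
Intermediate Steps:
g = Rational(-13555, 1951) (g = Mul(27110, Pow(-3902, -1)) = Mul(27110, Rational(-1, 3902)) = Rational(-13555, 1951) ≈ -6.9477)
Q = Rational(3571157922534, 1951) (Q = Add(-9, Mul(3, Mul(Add(39066, Rational(-13555, 1951)), Add(29889, -14268)))) = Add(-9, Mul(3, Mul(Rational(76204211, 1951), 15621))) = Add(-9, Mul(3, Rational(1190385980031, 1951))) = Add(-9, Rational(3571157940093, 1951)) = Rational(3571157922534, 1951) ≈ 1.8304e+9)
Pow(Add(Q, Add(-22942, Mul(-1, -49521))), -1) = Pow(Add(Rational(3571157922534, 1951), Add(-22942, Mul(-1, -49521))), -1) = Pow(Add(Rational(3571157922534, 1951), Add(-22942, 49521)), -1) = Pow(Add(Rational(3571157922534, 1951), 26579), -1) = Pow(Rational(3571209778163, 1951), -1) = Rational(1951, 3571209778163)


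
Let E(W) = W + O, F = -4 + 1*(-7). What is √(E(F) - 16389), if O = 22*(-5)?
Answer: I*√16510 ≈ 128.49*I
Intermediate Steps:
O = -110
F = -11 (F = -4 - 7 = -11)
E(W) = -110 + W (E(W) = W - 110 = -110 + W)
√(E(F) - 16389) = √((-110 - 11) - 16389) = √(-121 - 16389) = √(-16510) = I*√16510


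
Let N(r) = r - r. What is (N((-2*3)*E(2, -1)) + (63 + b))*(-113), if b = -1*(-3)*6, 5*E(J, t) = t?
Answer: -9153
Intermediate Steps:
E(J, t) = t/5
b = 18 (b = 3*6 = 18)
N(r) = 0
(N((-2*3)*E(2, -1)) + (63 + b))*(-113) = (0 + (63 + 18))*(-113) = (0 + 81)*(-113) = 81*(-113) = -9153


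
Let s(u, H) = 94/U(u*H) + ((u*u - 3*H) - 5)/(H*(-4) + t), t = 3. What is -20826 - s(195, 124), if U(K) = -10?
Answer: -51124679/2465 ≈ -20740.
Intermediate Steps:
s(u, H) = -47/5 + (-5 + u² - 3*H)/(3 - 4*H) (s(u, H) = 94/(-10) + ((u*u - 3*H) - 5)/(H*(-4) + 3) = 94*(-⅒) + ((u² - 3*H) - 5)/(-4*H + 3) = -47/5 + (-5 + u² - 3*H)/(3 - 4*H))
-20826 - s(195, 124) = -20826 - (166 - 173*124 - 5*195²)/(5*(-3 + 4*124)) = -20826 - (166 - 21452 - 5*38025)/(5*(-3 + 496)) = -20826 - (166 - 21452 - 190125)/(5*493) = -20826 - (-211411)/(5*493) = -20826 - 1*(-211411/2465) = -20826 + 211411/2465 = -51124679/2465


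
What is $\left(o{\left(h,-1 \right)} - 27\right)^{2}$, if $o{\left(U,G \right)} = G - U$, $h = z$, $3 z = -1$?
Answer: $\frac{6889}{9} \approx 765.44$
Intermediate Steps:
$z = - \frac{1}{3}$ ($z = \frac{1}{3} \left(-1\right) = - \frac{1}{3} \approx -0.33333$)
$h = - \frac{1}{3} \approx -0.33333$
$\left(o{\left(h,-1 \right)} - 27\right)^{2} = \left(\left(-1 - - \frac{1}{3}\right) - 27\right)^{2} = \left(\left(-1 + \frac{1}{3}\right) - 27\right)^{2} = \left(- \frac{2}{3} - 27\right)^{2} = \left(- \frac{83}{3}\right)^{2} = \frac{6889}{9}$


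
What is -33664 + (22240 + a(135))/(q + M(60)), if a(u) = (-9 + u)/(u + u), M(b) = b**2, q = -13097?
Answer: -4795938727/142455 ≈ -33666.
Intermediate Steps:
a(u) = (-9 + u)/(2*u) (a(u) = (-9 + u)/((2*u)) = (-9 + u)*(1/(2*u)) = (-9 + u)/(2*u))
-33664 + (22240 + a(135))/(q + M(60)) = -33664 + (22240 + (1/2)*(-9 + 135)/135)/(-13097 + 60**2) = -33664 + (22240 + (1/2)*(1/135)*126)/(-13097 + 3600) = -33664 + (22240 + 7/15)/(-9497) = -33664 + (333607/15)*(-1/9497) = -33664 - 333607/142455 = -4795938727/142455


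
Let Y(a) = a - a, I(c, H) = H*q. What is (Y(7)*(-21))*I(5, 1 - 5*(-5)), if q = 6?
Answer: 0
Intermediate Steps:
I(c, H) = 6*H (I(c, H) = H*6 = 6*H)
Y(a) = 0
(Y(7)*(-21))*I(5, 1 - 5*(-5)) = (0*(-21))*(6*(1 - 5*(-5))) = 0*(6*(1 + 25)) = 0*(6*26) = 0*156 = 0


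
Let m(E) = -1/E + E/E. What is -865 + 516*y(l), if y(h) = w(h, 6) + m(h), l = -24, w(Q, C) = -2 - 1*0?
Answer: -2719/2 ≈ -1359.5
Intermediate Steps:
w(Q, C) = -2 (w(Q, C) = -2 + 0 = -2)
m(E) = 1 - 1/E (m(E) = -1/E + 1 = 1 - 1/E)
y(h) = -2 + (-1 + h)/h
-865 + 516*y(l) = -865 + 516*((-1 - 1*(-24))/(-24)) = -865 + 516*(-(-1 + 24)/24) = -865 + 516*(-1/24*23) = -865 + 516*(-23/24) = -865 - 989/2 = -2719/2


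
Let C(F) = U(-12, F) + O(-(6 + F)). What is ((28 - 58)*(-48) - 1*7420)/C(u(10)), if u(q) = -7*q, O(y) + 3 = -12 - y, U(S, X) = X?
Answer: 5980/149 ≈ 40.134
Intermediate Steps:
O(y) = -15 - y (O(y) = -3 + (-12 - y) = -15 - y)
C(F) = -9 + 2*F (C(F) = F + (-15 - (-1)*(6 + F)) = F + (-15 - (-6 - F)) = F + (-15 + (6 + F)) = F + (-9 + F) = -9 + 2*F)
((28 - 58)*(-48) - 1*7420)/C(u(10)) = ((28 - 58)*(-48) - 1*7420)/(-9 + 2*(-7*10)) = (-30*(-48) - 7420)/(-9 + 2*(-70)) = (1440 - 7420)/(-9 - 140) = -5980/(-149) = -5980*(-1/149) = 5980/149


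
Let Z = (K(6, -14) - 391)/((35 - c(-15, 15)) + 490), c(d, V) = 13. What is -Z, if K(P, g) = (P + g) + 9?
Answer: 195/256 ≈ 0.76172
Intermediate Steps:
K(P, g) = 9 + P + g
Z = -195/256 (Z = ((9 + 6 - 14) - 391)/((35 - 1*13) + 490) = (1 - 391)/((35 - 13) + 490) = -390/(22 + 490) = -390/512 = -390*1/512 = -195/256 ≈ -0.76172)
-Z = -1*(-195/256) = 195/256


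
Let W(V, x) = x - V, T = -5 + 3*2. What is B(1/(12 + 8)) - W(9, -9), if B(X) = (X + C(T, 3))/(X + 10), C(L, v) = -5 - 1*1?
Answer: 3499/201 ≈ 17.408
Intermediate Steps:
T = 1 (T = -5 + 6 = 1)
C(L, v) = -6 (C(L, v) = -5 - 1 = -6)
B(X) = (-6 + X)/(10 + X) (B(X) = (X - 6)/(X + 10) = (-6 + X)/(10 + X))
B(1/(12 + 8)) - W(9, -9) = (-6 + 1/(12 + 8))/(10 + 1/(12 + 8)) - (-9 - 1*9) = (-6 + 1/20)/(10 + 1/20) - (-9 - 9) = (-6 + 1/20)/(10 + 1/20) - 1*(-18) = -119/20/(201/20) + 18 = (20/201)*(-119/20) + 18 = -119/201 + 18 = 3499/201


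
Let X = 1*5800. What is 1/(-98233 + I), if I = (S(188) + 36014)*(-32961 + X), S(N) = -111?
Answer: -1/975259616 ≈ -1.0254e-9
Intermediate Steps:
X = 5800
I = -975161383 (I = (-111 + 36014)*(-32961 + 5800) = 35903*(-27161) = -975161383)
1/(-98233 + I) = 1/(-98233 - 975161383) = 1/(-975259616) = -1/975259616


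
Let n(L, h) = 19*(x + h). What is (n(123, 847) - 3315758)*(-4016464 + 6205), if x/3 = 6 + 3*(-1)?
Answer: 13231825508946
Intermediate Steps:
x = 9 (x = 3*(6 + 3*(-1)) = 3*(6 - 3) = 3*3 = 9)
n(L, h) = 171 + 19*h (n(L, h) = 19*(9 + h) = 171 + 19*h)
(n(123, 847) - 3315758)*(-4016464 + 6205) = ((171 + 19*847) - 3315758)*(-4016464 + 6205) = ((171 + 16093) - 3315758)*(-4010259) = (16264 - 3315758)*(-4010259) = -3299494*(-4010259) = 13231825508946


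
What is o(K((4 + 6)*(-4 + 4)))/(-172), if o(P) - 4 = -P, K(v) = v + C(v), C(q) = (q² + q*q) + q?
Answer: -1/43 ≈ -0.023256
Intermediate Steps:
C(q) = q + 2*q² (C(q) = (q² + q²) + q = 2*q² + q = q + 2*q²)
K(v) = v + v*(1 + 2*v)
o(P) = 4 - P
o(K((4 + 6)*(-4 + 4)))/(-172) = (4 - 2*(4 + 6)*(-4 + 4)*(1 + (4 + 6)*(-4 + 4)))/(-172) = (4 - 2*10*0*(1 + 10*0))*(-1/172) = (4 - 2*0*(1 + 0))*(-1/172) = (4 - 2*0)*(-1/172) = (4 - 1*0)*(-1/172) = (4 + 0)*(-1/172) = 4*(-1/172) = -1/43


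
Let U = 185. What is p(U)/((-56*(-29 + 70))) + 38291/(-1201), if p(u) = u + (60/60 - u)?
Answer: -87917337/2757496 ≈ -31.883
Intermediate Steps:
p(u) = 1 (p(u) = u + (60*(1/60) - u) = u + (1 - u) = 1)
p(U)/((-56*(-29 + 70))) + 38291/(-1201) = 1/(-56*(-29 + 70)) + 38291/(-1201) = 1/(-56*41) + 38291*(-1/1201) = 1/(-2296) - 38291/1201 = 1*(-1/2296) - 38291/1201 = -1/2296 - 38291/1201 = -87917337/2757496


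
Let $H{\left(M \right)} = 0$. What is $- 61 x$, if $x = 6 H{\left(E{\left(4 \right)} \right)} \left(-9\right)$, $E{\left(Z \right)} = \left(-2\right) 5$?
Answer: $0$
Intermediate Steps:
$E{\left(Z \right)} = -10$
$x = 0$ ($x = 6 \cdot 0 \left(-9\right) = 0 \left(-9\right) = 0$)
$- 61 x = \left(-61\right) 0 = 0$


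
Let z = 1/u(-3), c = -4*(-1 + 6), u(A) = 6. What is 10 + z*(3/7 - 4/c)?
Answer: 1061/105 ≈ 10.105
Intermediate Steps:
c = -20 (c = -4*5 = -20)
z = ⅙ (z = 1/6 = ⅙ ≈ 0.16667)
10 + z*(3/7 - 4/c) = 10 + (3/7 - 4/(-20))/6 = 10 + (3*(⅐) - 4*(-1/20))/6 = 10 + (3/7 + ⅕)/6 = 10 + (⅙)*(22/35) = 10 + 11/105 = 1061/105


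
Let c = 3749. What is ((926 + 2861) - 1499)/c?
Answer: 2288/3749 ≈ 0.61030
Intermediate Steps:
((926 + 2861) - 1499)/c = ((926 + 2861) - 1499)/3749 = (3787 - 1499)*(1/3749) = 2288*(1/3749) = 2288/3749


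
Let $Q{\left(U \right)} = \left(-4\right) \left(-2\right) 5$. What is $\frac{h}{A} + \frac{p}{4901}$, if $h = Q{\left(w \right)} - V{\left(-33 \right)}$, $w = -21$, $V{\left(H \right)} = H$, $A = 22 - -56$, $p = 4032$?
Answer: $\frac{51713}{29406} \approx 1.7586$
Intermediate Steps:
$A = 78$ ($A = 22 + 56 = 78$)
$Q{\left(U \right)} = 40$ ($Q{\left(U \right)} = 8 \cdot 5 = 40$)
$h = 73$ ($h = 40 - -33 = 40 + 33 = 73$)
$\frac{h}{A} + \frac{p}{4901} = \frac{73}{78} + \frac{4032}{4901} = \frac{51713}{29406}$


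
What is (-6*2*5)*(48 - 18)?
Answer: -1800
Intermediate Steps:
(-6*2*5)*(48 - 18) = -12*5*30 = -60*30 = -1800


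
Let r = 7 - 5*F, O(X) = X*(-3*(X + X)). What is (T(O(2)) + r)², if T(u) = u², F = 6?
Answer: 305809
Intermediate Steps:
O(X) = -6*X² (O(X) = X*(-6*X) = -6*X²)
r = -23 (r = 7 - 5*6 = 7 - 30 = -23)
(T(O(2)) + r)² = ((-6*2²)² - 23)² = ((-6*4)² - 23)² = ((-24)² - 23)² = (576 - 23)² = 553² = 305809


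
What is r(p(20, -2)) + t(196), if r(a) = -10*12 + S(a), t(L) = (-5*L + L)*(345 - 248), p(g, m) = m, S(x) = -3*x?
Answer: -76162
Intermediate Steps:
t(L) = -388*L (t(L) = -4*L*97 = -388*L)
r(a) = -120 - 3*a (r(a) = -10*12 - 3*a = -120 - 3*a)
r(p(20, -2)) + t(196) = (-120 - 3*(-2)) - 388*196 = (-120 + 6) - 76048 = -114 - 76048 = -76162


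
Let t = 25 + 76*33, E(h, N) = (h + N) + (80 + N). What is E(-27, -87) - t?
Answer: -2654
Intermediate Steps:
E(h, N) = 80 + h + 2*N (E(h, N) = (N + h) + (80 + N) = 80 + h + 2*N)
t = 2533 (t = 25 + 2508 = 2533)
E(-27, -87) - t = (80 - 27 + 2*(-87)) - 1*2533 = (80 - 27 - 174) - 2533 = -121 - 2533 = -2654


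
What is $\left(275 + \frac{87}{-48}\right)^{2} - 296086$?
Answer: $- \frac{56692375}{256} \approx -2.2145 \cdot 10^{5}$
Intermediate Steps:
$\left(275 + \frac{87}{-48}\right)^{2} - 296086 = \left(275 + 87 \left(- \frac{1}{48}\right)\right)^{2} - 296086 = \left(275 - \frac{29}{16}\right)^{2} - 296086 = \left(\frac{4371}{16}\right)^{2} - 296086 = \frac{19105641}{256} - 296086 = - \frac{56692375}{256}$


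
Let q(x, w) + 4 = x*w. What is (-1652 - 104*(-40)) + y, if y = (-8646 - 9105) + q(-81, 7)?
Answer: -15814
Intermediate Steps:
q(x, w) = -4 + w*x (q(x, w) = -4 + x*w = -4 + w*x)
y = -18322 (y = (-8646 - 9105) + (-4 + 7*(-81)) = -17751 + (-4 - 567) = -17751 - 571 = -18322)
(-1652 - 104*(-40)) + y = (-1652 - 104*(-40)) - 18322 = (-1652 + 4160) - 18322 = 2508 - 18322 = -15814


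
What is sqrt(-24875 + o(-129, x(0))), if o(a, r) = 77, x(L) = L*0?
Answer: I*sqrt(24798) ≈ 157.47*I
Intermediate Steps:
x(L) = 0
sqrt(-24875 + o(-129, x(0))) = sqrt(-24875 + 77) = sqrt(-24798) = I*sqrt(24798)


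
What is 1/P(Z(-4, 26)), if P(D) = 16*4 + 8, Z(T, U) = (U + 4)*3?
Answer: 1/72 ≈ 0.013889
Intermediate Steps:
Z(T, U) = 12 + 3*U (Z(T, U) = (4 + U)*3 = 12 + 3*U)
P(D) = 72 (P(D) = 64 + 8 = 72)
1/P(Z(-4, 26)) = 1/72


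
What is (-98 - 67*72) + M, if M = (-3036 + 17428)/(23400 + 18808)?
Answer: -25966673/5276 ≈ -4921.7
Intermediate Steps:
M = 1799/5276 (M = 14392/42208 = 14392*(1/42208) = 1799/5276 ≈ 0.34098)
(-98 - 67*72) + M = (-98 - 67*72) + 1799/5276 = (-98 - 4824) + 1799/5276 = -4922 + 1799/5276 = -25966673/5276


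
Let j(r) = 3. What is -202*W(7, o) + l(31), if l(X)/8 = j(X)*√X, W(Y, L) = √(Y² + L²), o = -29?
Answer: -202*√890 + 24*√31 ≈ -5892.6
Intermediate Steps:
W(Y, L) = √(L² + Y²)
l(X) = 24*√X (l(X) = 8*(3*√X) = 24*√X)
-202*W(7, o) + l(31) = -202*√((-29)² + 7²) + 24*√31 = -202*√(841 + 49) + 24*√31 = -202*√890 + 24*√31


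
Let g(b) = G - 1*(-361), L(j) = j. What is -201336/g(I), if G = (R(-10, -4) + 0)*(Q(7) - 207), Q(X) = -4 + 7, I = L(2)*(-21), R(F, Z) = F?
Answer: -201336/2401 ≈ -83.855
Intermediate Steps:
I = -42 (I = 2*(-21) = -42)
Q(X) = 3
G = 2040 (G = (-10 + 0)*(3 - 207) = -10*(-204) = 2040)
g(b) = 2401 (g(b) = 2040 - 1*(-361) = 2040 + 361 = 2401)
-201336/g(I) = -201336/2401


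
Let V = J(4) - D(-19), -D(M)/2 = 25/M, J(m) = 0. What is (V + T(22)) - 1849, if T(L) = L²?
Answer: -25985/19 ≈ -1367.6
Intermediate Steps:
D(M) = -50/M
V = -50/19 (V = 0 - (-50)/(-19) = 0 - (-50)*(-1)/19 = 0 - 1*50/19 = 0 - 50/19 = -50/19 ≈ -2.6316)
(V + T(22)) - 1849 = (-50/19 + 22²) - 1849 = (-50/19 + 484) - 1849 = 9146/19 - 1849 = -25985/19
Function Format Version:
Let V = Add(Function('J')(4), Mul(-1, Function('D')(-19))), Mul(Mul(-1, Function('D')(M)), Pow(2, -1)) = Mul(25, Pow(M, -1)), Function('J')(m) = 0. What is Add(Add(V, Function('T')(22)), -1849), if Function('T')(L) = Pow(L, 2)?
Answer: Rational(-25985, 19) ≈ -1367.6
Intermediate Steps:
Function('D')(M) = Mul(-50, Pow(M, -1)) (Function('D')(M) = Mul(-2, Mul(25, Pow(M, -1))) = Mul(-50, Pow(M, -1)))
V = Rational(-50, 19) (V = Add(0, Mul(-1, Mul(-50, Pow(-19, -1)))) = Add(0, Mul(-1, Mul(-50, Rational(-1, 19)))) = Add(0, Mul(-1, Rational(50, 19))) = Add(0, Rational(-50, 19)) = Rational(-50, 19) ≈ -2.6316)
Add(Add(V, Function('T')(22)), -1849) = Add(Add(Rational(-50, 19), Pow(22, 2)), -1849) = Add(Add(Rational(-50, 19), 484), -1849) = Add(Rational(9146, 19), -1849) = Rational(-25985, 19)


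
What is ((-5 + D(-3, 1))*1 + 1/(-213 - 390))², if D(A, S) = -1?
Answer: 13097161/363609 ≈ 36.020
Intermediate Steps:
((-5 + D(-3, 1))*1 + 1/(-213 - 390))² = ((-5 - 1)*1 + 1/(-213 - 390))² = (-6*1 + 1/(-603))² = (-6 - 1/603)² = (-3619/603)² = 13097161/363609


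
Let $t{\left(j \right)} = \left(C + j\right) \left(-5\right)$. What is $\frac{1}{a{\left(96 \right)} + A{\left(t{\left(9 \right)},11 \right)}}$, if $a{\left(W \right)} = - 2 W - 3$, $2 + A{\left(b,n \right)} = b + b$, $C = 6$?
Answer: $- \frac{1}{347} \approx -0.0028818$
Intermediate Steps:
$t{\left(j \right)} = -30 - 5 j$ ($t{\left(j \right)} = \left(6 + j\right) \left(-5\right) = -30 - 5 j$)
$A{\left(b,n \right)} = -2 + 2 b$ ($A{\left(b,n \right)} = -2 + \left(b + b\right) = -2 + 2 b$)
$a{\left(W \right)} = -3 - 2 W$
$\frac{1}{a{\left(96 \right)} + A{\left(t{\left(9 \right)},11 \right)}} = \frac{1}{\left(-3 - 192\right) + \left(-2 + 2 \left(-30 - 45\right)\right)} = \frac{1}{-195 + \left(-2 + 2 \left(-75\right)\right)} = \frac{1}{-195 - 152} = \frac{1}{-347} = - \frac{1}{347}$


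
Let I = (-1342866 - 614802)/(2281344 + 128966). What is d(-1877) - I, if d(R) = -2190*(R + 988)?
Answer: 2346329299884/1205155 ≈ 1.9469e+6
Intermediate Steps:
d(R) = -2163720 - 2190*R (d(R) = -2190*(988 + R) = -2163720 - 2190*R)
I = -978834/1205155 (I = -1957668/2410310 = -1957668*1/2410310 = -978834/1205155 ≈ -0.81221)
d(-1877) - I = (-2163720 - 2190*(-1877)) - 1*(-978834/1205155) = (-2163720 + 4110630) + 978834/1205155 = 1946910 + 978834/1205155 = 2346329299884/1205155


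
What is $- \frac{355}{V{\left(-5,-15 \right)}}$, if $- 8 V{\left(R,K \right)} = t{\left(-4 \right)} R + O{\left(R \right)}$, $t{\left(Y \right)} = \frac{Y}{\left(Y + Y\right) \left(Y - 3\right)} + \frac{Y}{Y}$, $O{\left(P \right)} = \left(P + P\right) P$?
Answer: $\frac{7952}{127} \approx 62.614$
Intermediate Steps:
$O{\left(P \right)} = 2 P^{2}$ ($O{\left(P \right)} = 2 P P = 2 P^{2}$)
$t{\left(Y \right)} = 1 + \frac{1}{2 \left(-3 + Y\right)}$ ($t{\left(Y \right)} = \frac{Y}{2 Y \left(-3 + Y\right)} + 1 = Y \frac{1}{2 Y \left(-3 + Y\right)} + 1 = \frac{1}{2 \left(-3 + Y\right)} + 1 = 1 + \frac{1}{2 \left(-3 + Y\right)}$)
$V{\left(R,K \right)} = - \frac{13 R}{112} - \frac{R^{2}}{4}$ ($V{\left(R,K \right)} = - \frac{\frac{- \frac{5}{2} - 4}{-3 - 4} R + 2 R^{2}}{8} = - \frac{\frac{1}{-7} \left(- \frac{13}{2}\right) R + 2 R^{2}}{8} = - \frac{\left(- \frac{1}{7}\right) \left(- \frac{13}{2}\right) R + 2 R^{2}}{8} = - \frac{\frac{13 R}{14} + 2 R^{2}}{8} = - \frac{2 R^{2} + \frac{13 R}{14}}{8} = - \frac{13 R}{112} - \frac{R^{2}}{4}$)
$- \frac{355}{V{\left(-5,-15 \right)}} = - \frac{355}{\frac{1}{112} \left(-5\right) \left(-13 - -140\right)} = - \frac{355}{\frac{1}{112} \left(-5\right) \left(-13 + 140\right)} = - \frac{355}{\frac{1}{112} \left(-5\right) 127} = - \frac{355}{- \frac{635}{112}} = \left(-355\right) \left(- \frac{112}{635}\right) = \frac{7952}{127}$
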